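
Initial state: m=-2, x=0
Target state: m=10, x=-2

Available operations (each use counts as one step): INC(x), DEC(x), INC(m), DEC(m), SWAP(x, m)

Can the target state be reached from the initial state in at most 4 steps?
No

The target state cannot be reached within 4 steps.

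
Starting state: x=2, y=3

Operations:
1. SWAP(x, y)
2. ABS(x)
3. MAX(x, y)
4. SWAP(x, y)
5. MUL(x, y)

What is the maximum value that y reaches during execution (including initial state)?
3

Values of y at each step:
Initial: y = 3 ← maximum
After step 1: y = 2
After step 2: y = 2
After step 3: y = 2
After step 4: y = 3
After step 5: y = 3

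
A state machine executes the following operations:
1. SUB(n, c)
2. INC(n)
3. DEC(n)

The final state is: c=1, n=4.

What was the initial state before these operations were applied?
c=1, n=5

Working backwards:
Final state: c=1, n=4
Before step 3 (DEC(n)): c=1, n=5
Before step 2 (INC(n)): c=1, n=4
Before step 1 (SUB(n, c)): c=1, n=5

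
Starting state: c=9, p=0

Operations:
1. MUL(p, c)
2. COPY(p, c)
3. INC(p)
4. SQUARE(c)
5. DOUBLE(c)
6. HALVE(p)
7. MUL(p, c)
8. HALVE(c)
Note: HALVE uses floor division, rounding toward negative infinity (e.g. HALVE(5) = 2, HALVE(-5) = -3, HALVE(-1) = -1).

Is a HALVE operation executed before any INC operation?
No

First HALVE: step 6
First INC: step 3
Since 6 > 3, INC comes first.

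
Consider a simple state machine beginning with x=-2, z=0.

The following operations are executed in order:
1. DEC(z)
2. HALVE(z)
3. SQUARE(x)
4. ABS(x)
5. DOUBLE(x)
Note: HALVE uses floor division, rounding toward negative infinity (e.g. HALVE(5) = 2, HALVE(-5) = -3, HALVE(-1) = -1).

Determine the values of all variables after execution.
{x: 8, z: -1}

Step-by-step execution:
Initial: x=-2, z=0
After step 1 (DEC(z)): x=-2, z=-1
After step 2 (HALVE(z)): x=-2, z=-1
After step 3 (SQUARE(x)): x=4, z=-1
After step 4 (ABS(x)): x=4, z=-1
After step 5 (DOUBLE(x)): x=8, z=-1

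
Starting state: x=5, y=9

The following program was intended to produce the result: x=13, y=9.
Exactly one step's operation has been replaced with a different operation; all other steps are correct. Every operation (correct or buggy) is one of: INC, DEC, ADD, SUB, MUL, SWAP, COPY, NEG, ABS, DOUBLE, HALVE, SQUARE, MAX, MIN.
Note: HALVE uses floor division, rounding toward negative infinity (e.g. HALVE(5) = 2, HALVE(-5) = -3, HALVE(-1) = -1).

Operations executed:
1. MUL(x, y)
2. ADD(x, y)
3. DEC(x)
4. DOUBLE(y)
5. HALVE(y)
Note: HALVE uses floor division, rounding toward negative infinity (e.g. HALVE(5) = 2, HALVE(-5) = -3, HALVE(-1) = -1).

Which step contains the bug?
Step 1

Trace with buggy code:
Initial: x=5, y=9
After step 1: x=45, y=9
After step 2: x=54, y=9
After step 3: x=53, y=9
After step 4: x=53, y=18
After step 5: x=53, y=9
Actual final x=53, y=9 ≠ expected x=13, y=9.
Step 1 is the only position where a single-operation replacement can produce the expected result.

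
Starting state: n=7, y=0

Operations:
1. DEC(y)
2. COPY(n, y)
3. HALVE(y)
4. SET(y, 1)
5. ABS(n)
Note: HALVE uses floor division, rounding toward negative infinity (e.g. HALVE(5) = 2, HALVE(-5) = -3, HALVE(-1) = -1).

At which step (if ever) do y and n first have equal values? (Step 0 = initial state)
Step 2

y and n first become equal after step 2.

Comparing values at each step:
Initial: y=0, n=7
After step 1: y=-1, n=7
After step 2: y=-1, n=-1 ← equal!
After step 3: y=-1, n=-1 ← equal!
After step 4: y=1, n=-1
After step 5: y=1, n=1 ← equal!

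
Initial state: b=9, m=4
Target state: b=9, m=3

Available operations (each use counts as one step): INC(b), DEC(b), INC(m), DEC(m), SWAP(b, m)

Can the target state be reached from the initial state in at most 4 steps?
Yes

Path (1 step): DEC(m)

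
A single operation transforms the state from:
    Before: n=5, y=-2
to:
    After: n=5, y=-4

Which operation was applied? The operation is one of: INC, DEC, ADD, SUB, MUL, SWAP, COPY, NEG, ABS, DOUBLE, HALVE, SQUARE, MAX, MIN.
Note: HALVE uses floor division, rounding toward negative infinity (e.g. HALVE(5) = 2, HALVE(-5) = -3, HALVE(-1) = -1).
DOUBLE(y)

Analyzing the change:
Before: n=5, y=-2
After: n=5, y=-4
Variable y changed from -2 to -4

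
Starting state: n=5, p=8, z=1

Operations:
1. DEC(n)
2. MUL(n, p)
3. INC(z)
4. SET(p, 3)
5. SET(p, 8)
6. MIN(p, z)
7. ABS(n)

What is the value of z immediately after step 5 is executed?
z = 2

Tracing z through execution:
Initial: z = 1
After step 1 (DEC(n)): z = 1
After step 2 (MUL(n, p)): z = 1
After step 3 (INC(z)): z = 2
After step 4 (SET(p, 3)): z = 2
After step 5 (SET(p, 8)): z = 2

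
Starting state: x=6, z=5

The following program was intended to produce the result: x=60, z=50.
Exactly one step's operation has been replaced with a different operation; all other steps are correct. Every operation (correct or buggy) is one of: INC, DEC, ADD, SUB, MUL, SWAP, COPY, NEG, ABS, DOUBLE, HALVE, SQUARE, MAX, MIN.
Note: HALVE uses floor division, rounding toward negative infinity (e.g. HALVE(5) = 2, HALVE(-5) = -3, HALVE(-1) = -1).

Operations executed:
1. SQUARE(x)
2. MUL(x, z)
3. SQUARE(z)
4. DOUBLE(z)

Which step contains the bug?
Step 1

Trace with buggy code:
Initial: x=6, z=5
After step 1: x=36, z=5
After step 2: x=180, z=5
After step 3: x=180, z=25
After step 4: x=180, z=50
Actual final x=180, z=50 ≠ expected x=60, z=50.
Step 1 is the only position where a single-operation replacement can produce the expected result.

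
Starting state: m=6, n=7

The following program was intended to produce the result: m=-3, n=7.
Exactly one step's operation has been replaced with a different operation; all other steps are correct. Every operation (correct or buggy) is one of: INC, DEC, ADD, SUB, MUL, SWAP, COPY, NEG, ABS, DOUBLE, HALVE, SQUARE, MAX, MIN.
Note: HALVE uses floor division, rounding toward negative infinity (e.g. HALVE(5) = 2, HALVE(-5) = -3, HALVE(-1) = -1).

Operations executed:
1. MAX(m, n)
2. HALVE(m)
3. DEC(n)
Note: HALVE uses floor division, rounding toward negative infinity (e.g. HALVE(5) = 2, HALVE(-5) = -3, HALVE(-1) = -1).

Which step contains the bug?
Step 3

Trace with buggy code:
Initial: m=6, n=7
After step 1: m=7, n=7
After step 2: m=3, n=7
After step 3: m=3, n=6
Actual final m=3, n=6 ≠ expected m=-3, n=7.
Step 3 is the only position where a single-operation replacement can produce the expected result.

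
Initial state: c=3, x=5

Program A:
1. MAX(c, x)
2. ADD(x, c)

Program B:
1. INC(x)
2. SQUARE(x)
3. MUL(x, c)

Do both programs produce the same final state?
No

Program A final state: c=5, x=10
Program B final state: c=3, x=108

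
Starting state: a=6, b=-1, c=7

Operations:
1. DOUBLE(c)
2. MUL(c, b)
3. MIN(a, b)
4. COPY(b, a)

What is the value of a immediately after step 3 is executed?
a = -1

Tracing a through execution:
Initial: a = 6
After step 1 (DOUBLE(c)): a = 6
After step 2 (MUL(c, b)): a = 6
After step 3 (MIN(a, b)): a = -1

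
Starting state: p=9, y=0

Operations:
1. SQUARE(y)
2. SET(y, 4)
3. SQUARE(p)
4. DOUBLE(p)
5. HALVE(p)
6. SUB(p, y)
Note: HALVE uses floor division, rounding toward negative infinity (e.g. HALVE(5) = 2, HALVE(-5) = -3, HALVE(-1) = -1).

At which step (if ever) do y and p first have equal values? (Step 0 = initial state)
Never

y and p never become equal during execution.

Comparing values at each step:
Initial: y=0, p=9
After step 1: y=0, p=9
After step 2: y=4, p=9
After step 3: y=4, p=81
After step 4: y=4, p=162
After step 5: y=4, p=81
After step 6: y=4, p=77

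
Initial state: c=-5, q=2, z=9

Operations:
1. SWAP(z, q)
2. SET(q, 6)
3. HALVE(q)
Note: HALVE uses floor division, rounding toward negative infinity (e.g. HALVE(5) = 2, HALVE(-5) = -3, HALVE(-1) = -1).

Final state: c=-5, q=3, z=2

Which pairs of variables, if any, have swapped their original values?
None

Comparing initial and final values:
z: 9 → 2
q: 2 → 3
c: -5 → -5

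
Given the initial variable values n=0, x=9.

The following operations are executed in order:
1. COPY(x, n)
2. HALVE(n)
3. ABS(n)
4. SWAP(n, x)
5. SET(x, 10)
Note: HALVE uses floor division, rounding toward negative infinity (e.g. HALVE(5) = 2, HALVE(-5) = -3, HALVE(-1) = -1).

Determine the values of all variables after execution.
{n: 0, x: 10}

Step-by-step execution:
Initial: n=0, x=9
After step 1 (COPY(x, n)): n=0, x=0
After step 2 (HALVE(n)): n=0, x=0
After step 3 (ABS(n)): n=0, x=0
After step 4 (SWAP(n, x)): n=0, x=0
After step 5 (SET(x, 10)): n=0, x=10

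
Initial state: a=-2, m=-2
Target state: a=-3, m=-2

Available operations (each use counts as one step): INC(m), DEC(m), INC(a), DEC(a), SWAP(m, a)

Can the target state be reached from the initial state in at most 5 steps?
Yes

Path (1 step): DEC(a)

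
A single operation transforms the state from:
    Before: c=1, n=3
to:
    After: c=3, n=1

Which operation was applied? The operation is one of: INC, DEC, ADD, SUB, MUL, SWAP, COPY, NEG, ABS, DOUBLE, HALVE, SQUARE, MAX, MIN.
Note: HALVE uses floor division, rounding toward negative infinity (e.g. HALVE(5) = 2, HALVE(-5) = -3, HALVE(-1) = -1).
SWAP(n, c)

Analyzing the change:
Before: c=1, n=3
After: c=3, n=1
Variable n changed from 3 to 1
Variable c changed from 1 to 3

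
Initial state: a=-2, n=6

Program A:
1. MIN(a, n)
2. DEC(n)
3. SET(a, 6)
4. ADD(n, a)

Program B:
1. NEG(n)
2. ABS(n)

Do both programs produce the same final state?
No

Program A final state: a=6, n=11
Program B final state: a=-2, n=6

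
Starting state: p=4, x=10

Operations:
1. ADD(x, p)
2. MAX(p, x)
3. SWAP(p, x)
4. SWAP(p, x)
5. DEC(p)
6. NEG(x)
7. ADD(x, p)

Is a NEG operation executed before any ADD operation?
No

First NEG: step 6
First ADD: step 1
Since 6 > 1, ADD comes first.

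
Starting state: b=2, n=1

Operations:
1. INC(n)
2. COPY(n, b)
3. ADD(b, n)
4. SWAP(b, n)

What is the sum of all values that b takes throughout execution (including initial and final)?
12

Values of b at each step:
Initial: b = 2
After step 1: b = 2
After step 2: b = 2
After step 3: b = 4
After step 4: b = 2
Sum = 2 + 2 + 2 + 4 + 2 = 12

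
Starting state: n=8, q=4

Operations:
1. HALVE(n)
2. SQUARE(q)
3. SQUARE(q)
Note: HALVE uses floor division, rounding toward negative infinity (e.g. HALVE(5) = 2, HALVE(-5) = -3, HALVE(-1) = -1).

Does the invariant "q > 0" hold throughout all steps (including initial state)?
Yes

The invariant holds at every step.

State at each step:
Initial: n=8, q=4
After step 1: n=4, q=4
After step 2: n=4, q=16
After step 3: n=4, q=256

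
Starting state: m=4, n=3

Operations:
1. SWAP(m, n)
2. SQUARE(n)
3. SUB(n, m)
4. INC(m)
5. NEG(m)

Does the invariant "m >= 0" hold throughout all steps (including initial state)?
No, violated after step 5

The invariant is violated after step 5.

State at each step:
Initial: m=4, n=3
After step 1: m=3, n=4
After step 2: m=3, n=16
After step 3: m=3, n=13
After step 4: m=4, n=13
After step 5: m=-4, n=13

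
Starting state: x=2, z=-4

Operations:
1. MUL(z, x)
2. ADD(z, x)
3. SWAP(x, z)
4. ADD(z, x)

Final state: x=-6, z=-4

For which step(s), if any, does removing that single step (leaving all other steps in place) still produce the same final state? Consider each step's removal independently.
None - removing any single step changes the final result

Testing removal of each single step:
Without step 1: final = x=-2, z=0 (different)
Without step 2: final = x=-8, z=-6 (different)
Without step 3: final = x=2, z=-4 (different)
Without step 4: final = x=-6, z=2 (different)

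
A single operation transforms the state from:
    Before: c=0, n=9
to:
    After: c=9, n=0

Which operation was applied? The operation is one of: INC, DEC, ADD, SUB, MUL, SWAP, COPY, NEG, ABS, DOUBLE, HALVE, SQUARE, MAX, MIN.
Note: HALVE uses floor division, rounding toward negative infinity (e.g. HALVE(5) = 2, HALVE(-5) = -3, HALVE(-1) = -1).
SWAP(c, n)

Analyzing the change:
Before: c=0, n=9
After: c=9, n=0
Variable c changed from 0 to 9
Variable n changed from 9 to 0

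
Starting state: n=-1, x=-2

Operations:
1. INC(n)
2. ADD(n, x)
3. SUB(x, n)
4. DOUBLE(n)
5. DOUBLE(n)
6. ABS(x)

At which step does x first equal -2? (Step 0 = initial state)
Step 0

Tracing x:
Initial: x = -2 ← first occurrence
After step 1: x = -2
After step 2: x = -2
After step 3: x = 0
After step 4: x = 0
After step 5: x = 0
After step 6: x = 0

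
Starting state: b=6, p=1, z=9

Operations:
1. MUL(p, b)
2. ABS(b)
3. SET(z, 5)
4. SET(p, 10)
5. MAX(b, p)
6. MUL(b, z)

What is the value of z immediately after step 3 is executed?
z = 5

Tracing z through execution:
Initial: z = 9
After step 1 (MUL(p, b)): z = 9
After step 2 (ABS(b)): z = 9
After step 3 (SET(z, 5)): z = 5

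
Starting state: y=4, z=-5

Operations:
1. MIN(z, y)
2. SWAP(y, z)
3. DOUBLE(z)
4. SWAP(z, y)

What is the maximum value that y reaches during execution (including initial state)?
8

Values of y at each step:
Initial: y = 4
After step 1: y = 4
After step 2: y = -5
After step 3: y = -5
After step 4: y = 8 ← maximum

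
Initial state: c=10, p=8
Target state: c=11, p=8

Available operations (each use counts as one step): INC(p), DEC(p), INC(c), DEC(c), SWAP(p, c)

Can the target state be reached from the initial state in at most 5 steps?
Yes

Path (1 step): INC(c)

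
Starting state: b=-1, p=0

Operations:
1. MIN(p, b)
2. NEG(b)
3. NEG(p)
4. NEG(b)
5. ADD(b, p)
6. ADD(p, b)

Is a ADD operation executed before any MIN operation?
No

First ADD: step 5
First MIN: step 1
Since 5 > 1, MIN comes first.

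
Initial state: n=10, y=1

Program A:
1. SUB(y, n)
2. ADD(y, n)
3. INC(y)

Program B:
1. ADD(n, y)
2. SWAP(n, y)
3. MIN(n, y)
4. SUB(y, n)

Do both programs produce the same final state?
No

Program A final state: n=10, y=2
Program B final state: n=1, y=10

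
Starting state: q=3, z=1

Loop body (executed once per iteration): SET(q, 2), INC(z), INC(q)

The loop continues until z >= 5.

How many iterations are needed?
4

Tracing iterations:
Initial: q=3, z=1
After iteration 1: q=3, z=2
After iteration 2: q=3, z=3
After iteration 3: q=3, z=4
After iteration 4: q=3, z=5
z >= 5 now holds, so the loop exits after 4 iterations.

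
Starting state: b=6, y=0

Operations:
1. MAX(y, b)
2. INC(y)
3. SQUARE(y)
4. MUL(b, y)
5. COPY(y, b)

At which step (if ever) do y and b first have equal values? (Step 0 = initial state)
Step 1

y and b first become equal after step 1.

Comparing values at each step:
Initial: y=0, b=6
After step 1: y=6, b=6 ← equal!
After step 2: y=7, b=6
After step 3: y=49, b=6
After step 4: y=49, b=294
After step 5: y=294, b=294 ← equal!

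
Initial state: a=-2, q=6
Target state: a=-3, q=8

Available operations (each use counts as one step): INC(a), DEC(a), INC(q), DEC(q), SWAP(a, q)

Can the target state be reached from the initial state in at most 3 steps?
Yes

Path (3 steps): DEC(a) → INC(q) → INC(q)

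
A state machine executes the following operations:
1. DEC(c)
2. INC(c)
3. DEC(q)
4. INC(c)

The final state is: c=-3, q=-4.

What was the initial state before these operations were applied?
c=-4, q=-3

Working backwards:
Final state: c=-3, q=-4
Before step 4 (INC(c)): c=-4, q=-4
Before step 3 (DEC(q)): c=-4, q=-3
Before step 2 (INC(c)): c=-5, q=-3
Before step 1 (DEC(c)): c=-4, q=-3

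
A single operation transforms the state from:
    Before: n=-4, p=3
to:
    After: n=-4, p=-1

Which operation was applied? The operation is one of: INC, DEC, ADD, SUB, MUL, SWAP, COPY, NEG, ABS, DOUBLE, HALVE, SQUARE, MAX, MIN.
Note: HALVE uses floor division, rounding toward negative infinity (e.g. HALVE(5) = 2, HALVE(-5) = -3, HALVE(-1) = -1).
ADD(p, n)

Analyzing the change:
Before: n=-4, p=3
After: n=-4, p=-1
Variable p changed from 3 to -1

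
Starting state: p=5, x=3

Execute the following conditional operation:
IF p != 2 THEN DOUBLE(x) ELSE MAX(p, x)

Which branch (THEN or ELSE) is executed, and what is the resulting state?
Branch: THEN, Final state: p=5, x=6

Evaluating condition: p != 2
p = 5
Condition is True, so THEN branch executes
After DOUBLE(x): p=5, x=6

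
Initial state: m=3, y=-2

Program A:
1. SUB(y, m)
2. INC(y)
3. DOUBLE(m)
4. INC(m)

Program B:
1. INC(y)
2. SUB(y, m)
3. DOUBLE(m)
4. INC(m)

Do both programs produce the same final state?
Yes

Program A final state: m=7, y=-4
Program B final state: m=7, y=-4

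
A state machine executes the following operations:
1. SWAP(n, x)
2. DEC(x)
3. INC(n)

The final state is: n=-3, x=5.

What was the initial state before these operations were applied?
n=6, x=-4

Working backwards:
Final state: n=-3, x=5
Before step 3 (INC(n)): n=-4, x=5
Before step 2 (DEC(x)): n=-4, x=6
Before step 1 (SWAP(n, x)): n=6, x=-4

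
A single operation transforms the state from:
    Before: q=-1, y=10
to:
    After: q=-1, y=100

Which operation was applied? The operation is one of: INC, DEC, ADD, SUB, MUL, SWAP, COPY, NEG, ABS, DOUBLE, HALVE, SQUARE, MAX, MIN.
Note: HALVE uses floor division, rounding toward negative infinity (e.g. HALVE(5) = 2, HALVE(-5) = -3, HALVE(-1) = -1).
SQUARE(y)

Analyzing the change:
Before: q=-1, y=10
After: q=-1, y=100
Variable y changed from 10 to 100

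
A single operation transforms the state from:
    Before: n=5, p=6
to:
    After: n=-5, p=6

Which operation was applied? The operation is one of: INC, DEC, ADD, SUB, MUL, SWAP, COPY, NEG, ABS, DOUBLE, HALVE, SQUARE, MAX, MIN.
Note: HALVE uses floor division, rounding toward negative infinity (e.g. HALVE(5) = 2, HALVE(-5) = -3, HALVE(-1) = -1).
NEG(n)

Analyzing the change:
Before: n=5, p=6
After: n=-5, p=6
Variable n changed from 5 to -5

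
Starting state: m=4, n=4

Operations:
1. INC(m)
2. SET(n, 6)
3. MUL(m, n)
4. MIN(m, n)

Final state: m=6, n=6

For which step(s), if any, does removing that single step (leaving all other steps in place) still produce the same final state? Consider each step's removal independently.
Step(s) 1

Testing removal of each single step:
Without step 1: final = m=6, n=6 (same)
Without step 2: final = m=4, n=4 (different)
Without step 3: final = m=5, n=6 (different)
Without step 4: final = m=30, n=6 (different)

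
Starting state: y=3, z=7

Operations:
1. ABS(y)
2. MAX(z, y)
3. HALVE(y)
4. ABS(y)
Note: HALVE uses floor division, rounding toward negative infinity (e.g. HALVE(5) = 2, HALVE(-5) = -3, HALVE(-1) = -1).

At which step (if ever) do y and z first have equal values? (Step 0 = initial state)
Never

y and z never become equal during execution.

Comparing values at each step:
Initial: y=3, z=7
After step 1: y=3, z=7
After step 2: y=3, z=7
After step 3: y=1, z=7
After step 4: y=1, z=7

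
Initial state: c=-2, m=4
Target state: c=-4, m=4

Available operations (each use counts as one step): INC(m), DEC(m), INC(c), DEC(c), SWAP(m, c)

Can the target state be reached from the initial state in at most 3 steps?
Yes

Path (2 steps): DEC(c) → DEC(c)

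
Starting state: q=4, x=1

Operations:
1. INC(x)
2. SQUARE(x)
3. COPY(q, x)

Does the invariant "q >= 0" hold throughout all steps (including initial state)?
Yes

The invariant holds at every step.

State at each step:
Initial: q=4, x=1
After step 1: q=4, x=2
After step 2: q=4, x=4
After step 3: q=4, x=4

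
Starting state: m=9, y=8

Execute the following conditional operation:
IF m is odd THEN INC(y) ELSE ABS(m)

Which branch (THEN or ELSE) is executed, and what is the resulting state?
Branch: THEN, Final state: m=9, y=9

Evaluating condition: m is odd
Condition is True, so THEN branch executes
After INC(y): m=9, y=9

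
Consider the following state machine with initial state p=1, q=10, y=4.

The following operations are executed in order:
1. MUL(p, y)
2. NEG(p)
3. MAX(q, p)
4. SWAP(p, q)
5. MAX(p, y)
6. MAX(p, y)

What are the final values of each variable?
{p: 10, q: -4, y: 4}

Step-by-step execution:
Initial: p=1, q=10, y=4
After step 1 (MUL(p, y)): p=4, q=10, y=4
After step 2 (NEG(p)): p=-4, q=10, y=4
After step 3 (MAX(q, p)): p=-4, q=10, y=4
After step 4 (SWAP(p, q)): p=10, q=-4, y=4
After step 5 (MAX(p, y)): p=10, q=-4, y=4
After step 6 (MAX(p, y)): p=10, q=-4, y=4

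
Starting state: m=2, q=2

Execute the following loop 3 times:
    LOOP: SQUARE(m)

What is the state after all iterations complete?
m=256, q=2

Iteration trace:
Start: m=2, q=2
After iteration 1: m=4, q=2
After iteration 2: m=16, q=2
After iteration 3: m=256, q=2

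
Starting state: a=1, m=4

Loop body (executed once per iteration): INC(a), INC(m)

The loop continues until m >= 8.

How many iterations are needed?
4

Tracing iterations:
Initial: a=1, m=4
After iteration 1: a=2, m=5
After iteration 2: a=3, m=6
After iteration 3: a=4, m=7
After iteration 4: a=5, m=8
m >= 8 now holds, so the loop exits after 4 iterations.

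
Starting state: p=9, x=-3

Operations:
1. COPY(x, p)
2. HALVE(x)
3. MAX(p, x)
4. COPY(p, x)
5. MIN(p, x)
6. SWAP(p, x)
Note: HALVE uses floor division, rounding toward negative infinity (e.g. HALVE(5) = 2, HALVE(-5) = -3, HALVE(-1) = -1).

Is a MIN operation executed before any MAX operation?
No

First MIN: step 5
First MAX: step 3
Since 5 > 3, MAX comes first.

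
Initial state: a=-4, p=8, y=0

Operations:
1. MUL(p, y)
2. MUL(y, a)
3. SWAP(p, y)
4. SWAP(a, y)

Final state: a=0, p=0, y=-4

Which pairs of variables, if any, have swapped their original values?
(y, a)

Comparing initial and final values:
p: 8 → 0
y: 0 → -4
a: -4 → 0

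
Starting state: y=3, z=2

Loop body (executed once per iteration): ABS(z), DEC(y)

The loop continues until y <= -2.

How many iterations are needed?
5

Tracing iterations:
Initial: y=3, z=2
After iteration 1: y=2, z=2
After iteration 2: y=1, z=2
After iteration 3: y=0, z=2
After iteration 4: y=-1, z=2
After iteration 5: y=-2, z=2
y <= -2 now holds, so the loop exits after 5 iterations.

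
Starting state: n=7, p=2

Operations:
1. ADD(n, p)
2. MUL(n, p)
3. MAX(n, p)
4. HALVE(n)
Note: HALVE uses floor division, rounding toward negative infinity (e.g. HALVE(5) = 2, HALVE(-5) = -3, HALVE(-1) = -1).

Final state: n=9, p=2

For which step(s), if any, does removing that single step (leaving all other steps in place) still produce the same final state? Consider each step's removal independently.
Step(s) 3

Testing removal of each single step:
Without step 1: final = n=7, p=2 (different)
Without step 2: final = n=4, p=2 (different)
Without step 3: final = n=9, p=2 (same)
Without step 4: final = n=18, p=2 (different)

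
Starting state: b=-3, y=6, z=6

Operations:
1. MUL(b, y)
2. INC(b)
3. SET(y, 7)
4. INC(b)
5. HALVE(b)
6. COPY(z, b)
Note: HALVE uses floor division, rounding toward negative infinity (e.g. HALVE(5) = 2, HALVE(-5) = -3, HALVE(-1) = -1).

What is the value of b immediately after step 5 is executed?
b = -8

Tracing b through execution:
Initial: b = -3
After step 1 (MUL(b, y)): b = -18
After step 2 (INC(b)): b = -17
After step 3 (SET(y, 7)): b = -17
After step 4 (INC(b)): b = -16
After step 5 (HALVE(b)): b = -8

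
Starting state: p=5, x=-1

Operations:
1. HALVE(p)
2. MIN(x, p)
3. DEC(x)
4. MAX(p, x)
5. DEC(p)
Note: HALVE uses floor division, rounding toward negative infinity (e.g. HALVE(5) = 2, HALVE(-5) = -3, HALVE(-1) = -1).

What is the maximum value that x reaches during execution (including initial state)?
-1

Values of x at each step:
Initial: x = -1 ← maximum
After step 1: x = -1
After step 2: x = -1
After step 3: x = -2
After step 4: x = -2
After step 5: x = -2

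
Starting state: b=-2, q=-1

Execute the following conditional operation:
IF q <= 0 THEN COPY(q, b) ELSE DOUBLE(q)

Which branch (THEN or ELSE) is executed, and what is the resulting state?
Branch: THEN, Final state: b=-2, q=-2

Evaluating condition: q <= 0
q = -1
Condition is True, so THEN branch executes
After COPY(q, b): b=-2, q=-2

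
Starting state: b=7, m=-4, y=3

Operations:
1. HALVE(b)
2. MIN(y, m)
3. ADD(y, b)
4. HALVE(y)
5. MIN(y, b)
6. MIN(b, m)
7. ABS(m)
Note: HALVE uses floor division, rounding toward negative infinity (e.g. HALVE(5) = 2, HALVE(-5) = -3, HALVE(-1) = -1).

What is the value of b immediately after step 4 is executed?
b = 3

Tracing b through execution:
Initial: b = 7
After step 1 (HALVE(b)): b = 3
After step 2 (MIN(y, m)): b = 3
After step 3 (ADD(y, b)): b = 3
After step 4 (HALVE(y)): b = 3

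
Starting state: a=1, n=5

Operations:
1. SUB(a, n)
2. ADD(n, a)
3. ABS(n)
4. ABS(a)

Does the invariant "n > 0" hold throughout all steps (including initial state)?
Yes

The invariant holds at every step.

State at each step:
Initial: a=1, n=5
After step 1: a=-4, n=5
After step 2: a=-4, n=1
After step 3: a=-4, n=1
After step 4: a=4, n=1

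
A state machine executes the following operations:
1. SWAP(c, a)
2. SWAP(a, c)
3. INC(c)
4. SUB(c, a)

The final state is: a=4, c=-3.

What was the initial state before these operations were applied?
a=4, c=0

Working backwards:
Final state: a=4, c=-3
Before step 4 (SUB(c, a)): a=4, c=1
Before step 3 (INC(c)): a=4, c=0
Before step 2 (SWAP(a, c)): a=0, c=4
Before step 1 (SWAP(c, a)): a=4, c=0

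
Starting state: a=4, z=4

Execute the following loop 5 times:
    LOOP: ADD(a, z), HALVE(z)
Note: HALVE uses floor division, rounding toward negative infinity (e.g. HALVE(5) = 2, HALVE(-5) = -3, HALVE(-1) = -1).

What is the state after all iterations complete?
a=11, z=0

Iteration trace:
Start: a=4, z=4
After iteration 1: a=8, z=2
After iteration 2: a=10, z=1
After iteration 3: a=11, z=0
After iteration 4: a=11, z=0
After iteration 5: a=11, z=0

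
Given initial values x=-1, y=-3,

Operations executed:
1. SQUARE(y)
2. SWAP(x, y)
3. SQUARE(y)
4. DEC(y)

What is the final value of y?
y = 0

Tracing execution:
Step 1: SQUARE(y) → y = 9
Step 2: SWAP(x, y) → y = -1
Step 3: SQUARE(y) → y = 1
Step 4: DEC(y) → y = 0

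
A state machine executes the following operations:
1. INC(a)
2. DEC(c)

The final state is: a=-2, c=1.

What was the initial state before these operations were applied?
a=-3, c=2

Working backwards:
Final state: a=-2, c=1
Before step 2 (DEC(c)): a=-2, c=2
Before step 1 (INC(a)): a=-3, c=2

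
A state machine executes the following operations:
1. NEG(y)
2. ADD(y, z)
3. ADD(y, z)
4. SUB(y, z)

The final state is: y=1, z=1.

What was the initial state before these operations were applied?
y=0, z=1

Working backwards:
Final state: y=1, z=1
Before step 4 (SUB(y, z)): y=2, z=1
Before step 3 (ADD(y, z)): y=1, z=1
Before step 2 (ADD(y, z)): y=0, z=1
Before step 1 (NEG(y)): y=0, z=1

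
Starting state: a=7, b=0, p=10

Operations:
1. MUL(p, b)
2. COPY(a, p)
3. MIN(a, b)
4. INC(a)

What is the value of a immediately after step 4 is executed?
a = 1

Tracing a through execution:
Initial: a = 7
After step 1 (MUL(p, b)): a = 7
After step 2 (COPY(a, p)): a = 0
After step 3 (MIN(a, b)): a = 0
After step 4 (INC(a)): a = 1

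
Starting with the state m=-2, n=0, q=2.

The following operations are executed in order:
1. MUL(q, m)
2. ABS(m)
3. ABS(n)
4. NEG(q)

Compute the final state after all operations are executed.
{m: 2, n: 0, q: 4}

Step-by-step execution:
Initial: m=-2, n=0, q=2
After step 1 (MUL(q, m)): m=-2, n=0, q=-4
After step 2 (ABS(m)): m=2, n=0, q=-4
After step 3 (ABS(n)): m=2, n=0, q=-4
After step 4 (NEG(q)): m=2, n=0, q=4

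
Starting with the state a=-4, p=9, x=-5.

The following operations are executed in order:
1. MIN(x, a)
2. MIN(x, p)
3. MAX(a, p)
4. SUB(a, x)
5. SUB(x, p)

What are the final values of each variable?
{a: 14, p: 9, x: -14}

Step-by-step execution:
Initial: a=-4, p=9, x=-5
After step 1 (MIN(x, a)): a=-4, p=9, x=-5
After step 2 (MIN(x, p)): a=-4, p=9, x=-5
After step 3 (MAX(a, p)): a=9, p=9, x=-5
After step 4 (SUB(a, x)): a=14, p=9, x=-5
After step 5 (SUB(x, p)): a=14, p=9, x=-14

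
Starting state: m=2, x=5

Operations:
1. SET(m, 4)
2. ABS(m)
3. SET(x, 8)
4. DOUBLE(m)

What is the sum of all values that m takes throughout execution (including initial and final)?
22

Values of m at each step:
Initial: m = 2
After step 1: m = 4
After step 2: m = 4
After step 3: m = 4
After step 4: m = 8
Sum = 2 + 4 + 4 + 4 + 8 = 22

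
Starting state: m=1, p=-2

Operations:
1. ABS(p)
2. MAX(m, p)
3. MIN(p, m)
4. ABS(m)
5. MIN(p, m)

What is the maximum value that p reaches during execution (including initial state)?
2

Values of p at each step:
Initial: p = -2
After step 1: p = 2 ← maximum
After step 2: p = 2
After step 3: p = 2
After step 4: p = 2
After step 5: p = 2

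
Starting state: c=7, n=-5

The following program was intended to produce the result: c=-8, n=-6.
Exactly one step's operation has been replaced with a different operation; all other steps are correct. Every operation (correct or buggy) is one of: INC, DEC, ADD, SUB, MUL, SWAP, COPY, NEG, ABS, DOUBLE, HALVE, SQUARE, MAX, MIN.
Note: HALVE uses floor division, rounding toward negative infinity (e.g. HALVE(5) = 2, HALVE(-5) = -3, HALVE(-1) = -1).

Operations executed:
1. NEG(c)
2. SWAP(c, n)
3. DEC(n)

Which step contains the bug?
Step 2

Trace with buggy code:
Initial: c=7, n=-5
After step 1: c=-7, n=-5
After step 2: c=-5, n=-7
After step 3: c=-5, n=-8
Actual final c=-5, n=-8 ≠ expected c=-8, n=-6.
Step 2 is the only position where a single-operation replacement can produce the expected result.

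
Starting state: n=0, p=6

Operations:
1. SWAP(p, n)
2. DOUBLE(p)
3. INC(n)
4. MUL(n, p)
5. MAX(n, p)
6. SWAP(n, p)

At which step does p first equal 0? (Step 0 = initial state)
Step 1

Tracing p:
Initial: p = 6
After step 1: p = 0 ← first occurrence
After step 2: p = 0
After step 3: p = 0
After step 4: p = 0
After step 5: p = 0
After step 6: p = 0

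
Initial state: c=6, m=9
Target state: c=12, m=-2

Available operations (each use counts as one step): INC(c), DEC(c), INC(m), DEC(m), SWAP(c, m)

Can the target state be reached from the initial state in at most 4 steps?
No

The target state cannot be reached within 4 steps.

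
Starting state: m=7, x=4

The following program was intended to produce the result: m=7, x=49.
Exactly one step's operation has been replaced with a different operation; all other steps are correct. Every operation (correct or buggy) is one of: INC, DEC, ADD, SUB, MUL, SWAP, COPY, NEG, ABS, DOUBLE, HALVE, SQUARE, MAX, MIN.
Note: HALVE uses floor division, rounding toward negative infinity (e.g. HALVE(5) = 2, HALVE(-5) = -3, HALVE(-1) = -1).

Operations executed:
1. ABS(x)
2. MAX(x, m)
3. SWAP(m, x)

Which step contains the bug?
Step 3

Trace with buggy code:
Initial: m=7, x=4
After step 1: m=7, x=4
After step 2: m=7, x=7
After step 3: m=7, x=7
Actual final m=7, x=7 ≠ expected m=7, x=49.
Step 3 is the only position where a single-operation replacement can produce the expected result.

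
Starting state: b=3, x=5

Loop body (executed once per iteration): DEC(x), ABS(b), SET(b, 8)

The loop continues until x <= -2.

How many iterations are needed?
7

Tracing iterations:
Initial: b=3, x=5
After iteration 1: b=8, x=4
After iteration 2: b=8, x=3
After iteration 3: b=8, x=2
After iteration 4: b=8, x=1
After iteration 5: b=8, x=0
After iteration 6: b=8, x=-1
After iteration 7: b=8, x=-2
x <= -2 now holds, so the loop exits after 7 iterations.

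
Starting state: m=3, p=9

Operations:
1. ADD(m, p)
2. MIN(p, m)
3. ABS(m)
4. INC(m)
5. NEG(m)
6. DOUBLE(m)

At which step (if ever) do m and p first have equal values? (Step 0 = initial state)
Never

m and p never become equal during execution.

Comparing values at each step:
Initial: m=3, p=9
After step 1: m=12, p=9
After step 2: m=12, p=9
After step 3: m=12, p=9
After step 4: m=13, p=9
After step 5: m=-13, p=9
After step 6: m=-26, p=9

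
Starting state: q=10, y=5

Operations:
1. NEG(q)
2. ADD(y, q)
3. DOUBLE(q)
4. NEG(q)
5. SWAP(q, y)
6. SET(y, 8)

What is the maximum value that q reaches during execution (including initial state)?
20

Values of q at each step:
Initial: q = 10
After step 1: q = -10
After step 2: q = -10
After step 3: q = -20
After step 4: q = 20 ← maximum
After step 5: q = -5
After step 6: q = -5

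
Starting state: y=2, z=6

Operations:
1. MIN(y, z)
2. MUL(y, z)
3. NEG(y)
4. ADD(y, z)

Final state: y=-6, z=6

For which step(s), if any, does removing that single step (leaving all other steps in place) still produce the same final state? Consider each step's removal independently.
Step(s) 1

Testing removal of each single step:
Without step 1: final = y=-6, z=6 (same)
Without step 2: final = y=4, z=6 (different)
Without step 3: final = y=18, z=6 (different)
Without step 4: final = y=-12, z=6 (different)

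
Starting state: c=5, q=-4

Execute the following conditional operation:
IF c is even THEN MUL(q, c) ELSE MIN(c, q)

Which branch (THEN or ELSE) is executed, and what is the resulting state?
Branch: ELSE, Final state: c=-4, q=-4

Evaluating condition: c is even
Condition is False, so ELSE branch executes
After MIN(c, q): c=-4, q=-4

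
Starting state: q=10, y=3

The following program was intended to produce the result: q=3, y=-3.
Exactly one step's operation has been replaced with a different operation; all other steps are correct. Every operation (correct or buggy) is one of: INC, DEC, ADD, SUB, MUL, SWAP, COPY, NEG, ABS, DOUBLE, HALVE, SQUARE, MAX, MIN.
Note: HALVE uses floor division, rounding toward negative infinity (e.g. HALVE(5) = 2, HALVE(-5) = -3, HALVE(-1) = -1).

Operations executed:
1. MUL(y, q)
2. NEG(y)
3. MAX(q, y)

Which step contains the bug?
Step 1

Trace with buggy code:
Initial: q=10, y=3
After step 1: q=10, y=30
After step 2: q=10, y=-30
After step 3: q=10, y=-30
Actual final q=10, y=-30 ≠ expected q=3, y=-3.
Step 1 is the only position where a single-operation replacement can produce the expected result.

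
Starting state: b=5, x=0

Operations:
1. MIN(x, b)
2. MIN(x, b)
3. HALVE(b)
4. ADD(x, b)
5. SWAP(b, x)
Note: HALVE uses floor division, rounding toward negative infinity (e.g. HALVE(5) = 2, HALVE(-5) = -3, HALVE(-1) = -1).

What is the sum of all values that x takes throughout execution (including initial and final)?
4

Values of x at each step:
Initial: x = 0
After step 1: x = 0
After step 2: x = 0
After step 3: x = 0
After step 4: x = 2
After step 5: x = 2
Sum = 0 + 0 + 0 + 0 + 2 + 2 = 4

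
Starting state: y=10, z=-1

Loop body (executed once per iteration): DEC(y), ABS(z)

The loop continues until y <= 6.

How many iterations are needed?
4

Tracing iterations:
Initial: y=10, z=-1
After iteration 1: y=9, z=1
After iteration 2: y=8, z=1
After iteration 3: y=7, z=1
After iteration 4: y=6, z=1
y <= 6 now holds, so the loop exits after 4 iterations.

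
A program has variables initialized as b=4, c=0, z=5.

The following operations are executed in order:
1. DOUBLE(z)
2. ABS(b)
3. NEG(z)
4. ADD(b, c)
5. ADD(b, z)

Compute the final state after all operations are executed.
{b: -6, c: 0, z: -10}

Step-by-step execution:
Initial: b=4, c=0, z=5
After step 1 (DOUBLE(z)): b=4, c=0, z=10
After step 2 (ABS(b)): b=4, c=0, z=10
After step 3 (NEG(z)): b=4, c=0, z=-10
After step 4 (ADD(b, c)): b=4, c=0, z=-10
After step 5 (ADD(b, z)): b=-6, c=0, z=-10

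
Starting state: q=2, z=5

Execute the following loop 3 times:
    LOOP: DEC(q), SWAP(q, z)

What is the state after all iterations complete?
q=4, z=0

Iteration trace:
Start: q=2, z=5
After iteration 1: q=5, z=1
After iteration 2: q=1, z=4
After iteration 3: q=4, z=0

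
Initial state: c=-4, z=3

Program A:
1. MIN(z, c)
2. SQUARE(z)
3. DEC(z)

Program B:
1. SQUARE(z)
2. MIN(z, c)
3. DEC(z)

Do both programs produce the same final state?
No

Program A final state: c=-4, z=15
Program B final state: c=-4, z=-5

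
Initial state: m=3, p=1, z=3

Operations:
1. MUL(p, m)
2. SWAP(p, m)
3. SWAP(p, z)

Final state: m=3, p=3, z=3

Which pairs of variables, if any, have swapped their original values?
None

Comparing initial and final values:
z: 3 → 3
m: 3 → 3
p: 1 → 3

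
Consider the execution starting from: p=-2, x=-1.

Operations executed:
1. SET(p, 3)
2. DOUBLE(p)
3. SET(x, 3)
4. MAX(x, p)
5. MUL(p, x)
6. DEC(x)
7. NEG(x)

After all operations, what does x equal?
x = -5

Tracing execution:
Step 1: SET(p, 3) → x = -1
Step 2: DOUBLE(p) → x = -1
Step 3: SET(x, 3) → x = 3
Step 4: MAX(x, p) → x = 6
Step 5: MUL(p, x) → x = 6
Step 6: DEC(x) → x = 5
Step 7: NEG(x) → x = -5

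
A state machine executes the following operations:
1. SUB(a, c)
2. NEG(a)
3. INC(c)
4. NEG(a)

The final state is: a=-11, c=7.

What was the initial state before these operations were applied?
a=-5, c=6

Working backwards:
Final state: a=-11, c=7
Before step 4 (NEG(a)): a=11, c=7
Before step 3 (INC(c)): a=11, c=6
Before step 2 (NEG(a)): a=-11, c=6
Before step 1 (SUB(a, c)): a=-5, c=6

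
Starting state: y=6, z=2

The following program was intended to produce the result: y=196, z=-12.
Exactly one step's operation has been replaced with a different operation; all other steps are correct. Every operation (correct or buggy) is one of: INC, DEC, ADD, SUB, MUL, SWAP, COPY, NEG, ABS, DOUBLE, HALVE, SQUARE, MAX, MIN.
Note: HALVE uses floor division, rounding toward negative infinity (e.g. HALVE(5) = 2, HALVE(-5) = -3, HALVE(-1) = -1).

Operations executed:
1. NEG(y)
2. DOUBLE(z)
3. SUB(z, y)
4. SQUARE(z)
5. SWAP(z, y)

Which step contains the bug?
Step 2

Trace with buggy code:
Initial: y=6, z=2
After step 1: y=-6, z=2
After step 2: y=-6, z=4
After step 3: y=-6, z=10
After step 4: y=-6, z=100
After step 5: y=100, z=-6
Actual final y=100, z=-6 ≠ expected y=196, z=-12.
Step 2 is the only position where a single-operation replacement can produce the expected result.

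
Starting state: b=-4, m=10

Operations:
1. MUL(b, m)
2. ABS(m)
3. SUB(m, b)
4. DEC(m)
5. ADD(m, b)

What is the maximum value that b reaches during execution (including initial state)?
-4

Values of b at each step:
Initial: b = -4 ← maximum
After step 1: b = -40
After step 2: b = -40
After step 3: b = -40
After step 4: b = -40
After step 5: b = -40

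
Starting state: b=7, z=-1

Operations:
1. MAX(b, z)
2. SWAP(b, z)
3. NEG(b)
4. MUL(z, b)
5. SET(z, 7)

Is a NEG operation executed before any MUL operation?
Yes

First NEG: step 3
First MUL: step 4
Since 3 < 4, NEG comes first.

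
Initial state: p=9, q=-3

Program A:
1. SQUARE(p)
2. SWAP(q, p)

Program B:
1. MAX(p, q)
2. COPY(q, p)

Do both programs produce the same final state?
No

Program A final state: p=-3, q=81
Program B final state: p=9, q=9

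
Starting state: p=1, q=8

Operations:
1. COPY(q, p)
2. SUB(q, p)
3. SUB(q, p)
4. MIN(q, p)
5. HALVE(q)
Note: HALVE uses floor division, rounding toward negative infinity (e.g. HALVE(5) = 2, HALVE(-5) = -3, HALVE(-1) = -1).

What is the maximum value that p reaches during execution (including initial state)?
1

Values of p at each step:
Initial: p = 1 ← maximum
After step 1: p = 1
After step 2: p = 1
After step 3: p = 1
After step 4: p = 1
After step 5: p = 1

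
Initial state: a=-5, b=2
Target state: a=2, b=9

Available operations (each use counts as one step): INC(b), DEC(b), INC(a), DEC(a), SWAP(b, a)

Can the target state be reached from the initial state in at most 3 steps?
No

The target state cannot be reached within 3 steps.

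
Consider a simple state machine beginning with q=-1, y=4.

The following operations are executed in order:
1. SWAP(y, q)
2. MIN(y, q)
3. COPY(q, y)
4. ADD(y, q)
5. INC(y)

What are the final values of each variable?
{q: -1, y: -1}

Step-by-step execution:
Initial: q=-1, y=4
After step 1 (SWAP(y, q)): q=4, y=-1
After step 2 (MIN(y, q)): q=4, y=-1
After step 3 (COPY(q, y)): q=-1, y=-1
After step 4 (ADD(y, q)): q=-1, y=-2
After step 5 (INC(y)): q=-1, y=-1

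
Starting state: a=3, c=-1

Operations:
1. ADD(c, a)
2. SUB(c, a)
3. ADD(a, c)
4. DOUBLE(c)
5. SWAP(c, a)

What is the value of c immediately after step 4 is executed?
c = -2

Tracing c through execution:
Initial: c = -1
After step 1 (ADD(c, a)): c = 2
After step 2 (SUB(c, a)): c = -1
After step 3 (ADD(a, c)): c = -1
After step 4 (DOUBLE(c)): c = -2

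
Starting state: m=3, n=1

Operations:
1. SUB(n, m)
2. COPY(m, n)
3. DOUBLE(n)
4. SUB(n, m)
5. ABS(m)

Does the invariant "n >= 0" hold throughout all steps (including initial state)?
No, violated after step 1

The invariant is violated after step 1.

State at each step:
Initial: m=3, n=1
After step 1: m=3, n=-2
After step 2: m=-2, n=-2
After step 3: m=-2, n=-4
After step 4: m=-2, n=-2
After step 5: m=2, n=-2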